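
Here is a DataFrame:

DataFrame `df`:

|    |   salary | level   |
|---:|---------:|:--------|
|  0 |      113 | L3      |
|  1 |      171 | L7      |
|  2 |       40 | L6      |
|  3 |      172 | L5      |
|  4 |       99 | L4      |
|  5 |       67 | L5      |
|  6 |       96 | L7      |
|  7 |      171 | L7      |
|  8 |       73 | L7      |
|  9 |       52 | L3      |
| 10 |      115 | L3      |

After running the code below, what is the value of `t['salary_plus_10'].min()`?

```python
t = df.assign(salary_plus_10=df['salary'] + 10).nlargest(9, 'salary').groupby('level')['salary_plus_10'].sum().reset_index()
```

add column salary_plus_10 = df['salary'] + 10:
    salary level  salary_plus_10
0      113    L3             123
1      171    L7             181
2       40    L6              50
3      172    L5             182
4       99    L4             109
5       67    L5              77
6       96    L7             106
7      171    L7             181
8       73    L7              83
9       52    L3              62
10     115    L3             125
take 9 rows with largest salary:
    salary level  salary_plus_10
3      172    L5             182
1      171    L7             181
7      171    L7             181
10     115    L3             125
0      113    L3             123
4       99    L4             109
6       96    L7             106
8       73    L7              83
5       67    L5              77
group by level, sum of salary_plus_10:
level
L3    248
L4    109
L5    259
L7    551
Name: salary_plus_10, dtype: int64
reset_index():
  level  salary_plus_10
0    L3             248
1    L4             109
2    L5             259
3    L7             551
Hence 109.

109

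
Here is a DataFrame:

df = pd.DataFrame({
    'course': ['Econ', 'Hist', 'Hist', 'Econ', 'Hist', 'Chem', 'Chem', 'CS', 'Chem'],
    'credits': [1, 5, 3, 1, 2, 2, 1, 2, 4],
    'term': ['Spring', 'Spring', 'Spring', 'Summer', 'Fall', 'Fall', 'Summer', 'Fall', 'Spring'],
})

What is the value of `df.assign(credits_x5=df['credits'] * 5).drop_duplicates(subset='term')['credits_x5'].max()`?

10

add column credits_x5 = df['credits'] * 5:
  course  credits    term  credits_x5
0   Econ        1  Spring           5
1   Hist        5  Spring          25
2   Hist        3  Spring          15
3   Econ        1  Summer           5
4   Hist        2    Fall          10
5   Chem        2    Fall          10
6   Chem        1  Summer           5
7     CS        2    Fall          10
8   Chem        4  Spring          20
drop duplicate term (keep=first):
  course  credits    term  credits_x5
0   Econ        1  Spring           5
3   Econ        1  Summer           5
4   Hist        2    Fall          10
max of column 'credits_x5' → 10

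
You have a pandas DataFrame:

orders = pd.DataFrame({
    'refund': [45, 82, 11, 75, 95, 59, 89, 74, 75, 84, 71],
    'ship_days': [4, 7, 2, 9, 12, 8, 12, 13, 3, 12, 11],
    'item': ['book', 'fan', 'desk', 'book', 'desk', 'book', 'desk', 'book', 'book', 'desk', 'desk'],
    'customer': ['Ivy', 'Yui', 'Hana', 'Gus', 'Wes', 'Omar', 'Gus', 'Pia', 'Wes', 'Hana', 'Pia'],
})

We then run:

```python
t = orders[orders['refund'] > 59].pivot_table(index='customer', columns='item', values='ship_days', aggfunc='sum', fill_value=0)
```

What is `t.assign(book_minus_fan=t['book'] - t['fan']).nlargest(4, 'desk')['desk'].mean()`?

filter rows where refund > 59:
    refund  ship_days  item customer
1       82          7   fan      Yui
3       75          9  book      Gus
4       95         12  desk      Wes
6       89         12  desk      Gus
7       74         13  book      Pia
8       75          3  book      Wes
9       84         12  desk     Hana
10      71         11  desk      Pia
pivot: rows=customer, cols=item, sum(ship_days):
item      book  desk  fan
customer                 
Gus          9    12    0
Hana         0    12    0
Pia         13    11    0
Wes          3    12    0
Yui          0     0    7
add column book_minus_fan = t['book'] - t['fan']:
item      book  desk  fan  book_minus_fan
customer                                 
Gus          9    12    0               9
Hana         0    12    0               0
Pia         13    11    0              13
Wes          3    12    0               3
Yui          0     0    7              -7
take 4 rows with largest desk:
item      book  desk  fan  book_minus_fan
customer                                 
Gus          9    12    0               9
Hana         0    12    0               0
Wes          3    12    0               3
Pia         13    11    0              13

11.75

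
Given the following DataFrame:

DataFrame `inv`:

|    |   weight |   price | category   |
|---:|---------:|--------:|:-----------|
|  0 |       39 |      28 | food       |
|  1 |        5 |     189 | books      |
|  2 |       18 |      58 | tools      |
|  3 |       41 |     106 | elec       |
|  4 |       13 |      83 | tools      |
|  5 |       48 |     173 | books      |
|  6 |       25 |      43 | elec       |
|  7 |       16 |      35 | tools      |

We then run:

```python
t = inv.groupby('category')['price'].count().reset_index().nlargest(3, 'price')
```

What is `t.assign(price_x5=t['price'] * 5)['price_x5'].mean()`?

11.6666666667

group by category, count of price:
category
books    2
elec     2
food     1
tools    3
Name: price, dtype: int64
reset_index():
  category  price
0    books      2
1     elec      2
2     food      1
3    tools      3
take 3 rows with largest price:
  category  price
3    tools      3
0    books      2
1     elec      2
add column price_x5 = t['price'] * 5:
  category  price  price_x5
3    tools      3        15
0    books      2        10
1     elec      2        10
Then the mean of column 'price_x5': 11.6666666667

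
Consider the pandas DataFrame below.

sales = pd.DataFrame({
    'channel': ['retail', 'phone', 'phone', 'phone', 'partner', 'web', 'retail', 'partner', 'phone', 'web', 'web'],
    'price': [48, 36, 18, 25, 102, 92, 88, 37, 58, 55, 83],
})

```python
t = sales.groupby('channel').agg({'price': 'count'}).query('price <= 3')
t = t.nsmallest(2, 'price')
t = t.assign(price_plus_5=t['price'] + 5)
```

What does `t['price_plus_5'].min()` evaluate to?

group by channel, count of price:
         price
channel       
partner      2
phone        4
retail       2
web          3
filter rows where price <= 3:
         price
channel       
partner      2
retail       2
web          3
take 2 rows with smallest price:
         price
channel       
partner      2
retail       2
add column price_plus_5 = t['price'] + 5:
         price  price_plus_5
channel                     
partner      2             7
retail       2             7
Finally, min of column 'price_plus_5' = 7.

7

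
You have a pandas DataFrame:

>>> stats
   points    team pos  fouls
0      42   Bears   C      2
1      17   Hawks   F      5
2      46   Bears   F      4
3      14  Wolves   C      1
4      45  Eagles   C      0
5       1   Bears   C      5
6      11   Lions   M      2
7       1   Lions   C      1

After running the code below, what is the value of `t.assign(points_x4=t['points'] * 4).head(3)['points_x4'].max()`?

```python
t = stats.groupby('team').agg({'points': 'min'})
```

group by team, min of points:
        points
team          
Bears        1
Eagles      45
Hawks       17
Lions        1
Wolves      14
add column points_x4 = t['points'] * 4:
        points  points_x4
team                     
Bears        1          4
Eagles      45        180
Hawks       17         68
Lions        1          4
Wolves      14         56
take first 3 rows:
        points  points_x4
team                     
Bears        1          4
Eagles      45        180
Hawks       17         68

180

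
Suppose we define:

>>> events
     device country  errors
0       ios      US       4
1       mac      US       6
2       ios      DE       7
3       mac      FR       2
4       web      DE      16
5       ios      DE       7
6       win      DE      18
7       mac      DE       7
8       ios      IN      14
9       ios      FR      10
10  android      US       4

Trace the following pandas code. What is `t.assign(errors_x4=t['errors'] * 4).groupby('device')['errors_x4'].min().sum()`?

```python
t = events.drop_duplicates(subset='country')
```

drop duplicate country (keep=first):
  device country  errors
0    ios      US       4
2    ios      DE       7
3    mac      FR       2
8    ios      IN      14
add column errors_x4 = t['errors'] * 4:
  device country  errors  errors_x4
0    ios      US       4         16
2    ios      DE       7         28
3    mac      FR       2          8
8    ios      IN      14         56
group by device, min of errors_x4:
device
ios    16
mac     8
Name: errors_x4, dtype: int64

24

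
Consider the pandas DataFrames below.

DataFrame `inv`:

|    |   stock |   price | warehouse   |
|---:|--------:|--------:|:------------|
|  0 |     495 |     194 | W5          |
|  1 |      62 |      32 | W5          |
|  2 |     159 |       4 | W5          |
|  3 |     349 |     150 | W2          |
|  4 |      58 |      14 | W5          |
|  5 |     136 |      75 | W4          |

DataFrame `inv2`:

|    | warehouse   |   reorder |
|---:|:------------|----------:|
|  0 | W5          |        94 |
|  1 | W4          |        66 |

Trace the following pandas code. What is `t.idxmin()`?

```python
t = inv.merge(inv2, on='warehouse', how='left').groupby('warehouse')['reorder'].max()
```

merge on 'warehouse' (how='left') → 6 rows:
   stock  price warehouse  reorder
0    495    194        W5     94.0
1     62     32        W5     94.0
2    159      4        W5     94.0
3    349    150        W2      NaN
4     58     14        W5     94.0
5    136     75        W4     66.0
group by warehouse, max of reorder:
warehouse
W2     NaN
W4    66.0
W5    94.0
Name: reorder, dtype: float64
Taking the label with the smallest value gives W4.

W4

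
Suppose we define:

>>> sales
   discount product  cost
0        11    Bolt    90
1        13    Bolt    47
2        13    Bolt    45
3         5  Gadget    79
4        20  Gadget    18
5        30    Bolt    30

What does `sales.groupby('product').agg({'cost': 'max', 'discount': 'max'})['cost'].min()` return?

group by product: max(cost), max(discount):
         cost  discount
product                
Bolt       90        30
Gadget     79        20
Reading off the min of column 'cost', we get 79.

79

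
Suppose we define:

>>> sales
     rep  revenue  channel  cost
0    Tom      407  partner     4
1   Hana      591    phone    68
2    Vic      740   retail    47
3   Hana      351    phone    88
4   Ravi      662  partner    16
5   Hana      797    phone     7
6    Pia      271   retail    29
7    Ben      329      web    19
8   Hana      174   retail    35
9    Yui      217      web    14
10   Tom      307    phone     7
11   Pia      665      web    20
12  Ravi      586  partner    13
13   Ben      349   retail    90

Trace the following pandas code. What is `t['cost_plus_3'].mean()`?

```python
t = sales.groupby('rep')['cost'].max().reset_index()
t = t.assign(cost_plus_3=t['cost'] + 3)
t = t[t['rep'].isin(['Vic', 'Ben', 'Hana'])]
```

group by rep, max of cost:
rep
Ben     90
Hana    88
Pia     29
Ravi    16
Tom      7
Vic     47
Yui     14
Name: cost, dtype: int64
reset_index():
    rep  cost
0   Ben    90
1  Hana    88
2   Pia    29
3  Ravi    16
4   Tom     7
5   Vic    47
6   Yui    14
add column cost_plus_3 = t['cost'] + 3:
    rep  cost  cost_plus_3
0   Ben    90           93
1  Hana    88           91
2   Pia    29           32
3  Ravi    16           19
4   Tom     7           10
5   Vic    47           50
6   Yui    14           17
filter rows where rep in ['Vic', 'Ben', 'Hana']:
    rep  cost  cost_plus_3
0   Ben    90           93
1  Hana    88           91
5   Vic    47           50
Taking the mean of column 'cost_plus_3' gives 78.0.

78.0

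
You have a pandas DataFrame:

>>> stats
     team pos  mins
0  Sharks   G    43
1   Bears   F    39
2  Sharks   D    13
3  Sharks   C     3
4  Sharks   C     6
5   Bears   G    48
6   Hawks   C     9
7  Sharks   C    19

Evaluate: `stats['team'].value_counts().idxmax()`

value_counts of team:
team
Sharks    5
Bears     2
Hawks     1
Name: count, dtype: int64
So idxmax() = Sharks.

Sharks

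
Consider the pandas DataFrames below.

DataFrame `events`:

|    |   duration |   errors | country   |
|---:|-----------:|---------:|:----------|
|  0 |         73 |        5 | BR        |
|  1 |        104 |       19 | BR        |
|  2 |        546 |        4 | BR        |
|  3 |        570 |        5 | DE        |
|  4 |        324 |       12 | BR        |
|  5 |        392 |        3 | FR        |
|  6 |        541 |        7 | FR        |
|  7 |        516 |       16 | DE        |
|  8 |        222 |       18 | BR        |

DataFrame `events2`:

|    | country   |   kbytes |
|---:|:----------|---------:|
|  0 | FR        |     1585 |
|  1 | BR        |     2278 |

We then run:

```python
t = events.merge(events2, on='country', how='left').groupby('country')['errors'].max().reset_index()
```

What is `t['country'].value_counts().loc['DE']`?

1

merge on 'country' (how='left') → 9 rows:
   duration  errors country  kbytes
0        73       5      BR  2278.0
1       104      19      BR  2278.0
2       546       4      BR  2278.0
3       570       5      DE     NaN
4       324      12      BR  2278.0
5       392       3      FR  1585.0
6       541       7      FR  1585.0
7       516      16      DE     NaN
8       222      18      BR  2278.0
group by country, max of errors:
country
BR    19
DE    16
FR     7
Name: errors, dtype: int64
reset_index():
  country  errors
0      BR      19
1      DE      16
2      FR       7
value_counts of country:
country
BR    1
DE    1
FR    1
Name: count, dtype: int64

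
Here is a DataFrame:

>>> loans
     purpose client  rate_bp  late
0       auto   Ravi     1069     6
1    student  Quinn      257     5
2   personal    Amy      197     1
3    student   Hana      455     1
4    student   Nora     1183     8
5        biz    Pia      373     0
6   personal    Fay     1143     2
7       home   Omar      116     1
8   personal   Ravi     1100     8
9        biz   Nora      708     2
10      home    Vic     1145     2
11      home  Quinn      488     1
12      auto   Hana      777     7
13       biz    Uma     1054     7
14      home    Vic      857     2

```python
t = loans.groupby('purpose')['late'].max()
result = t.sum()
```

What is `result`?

group by purpose, max of late:
purpose
auto        7
biz         7
home        2
personal    8
student     8
Name: late, dtype: int64

32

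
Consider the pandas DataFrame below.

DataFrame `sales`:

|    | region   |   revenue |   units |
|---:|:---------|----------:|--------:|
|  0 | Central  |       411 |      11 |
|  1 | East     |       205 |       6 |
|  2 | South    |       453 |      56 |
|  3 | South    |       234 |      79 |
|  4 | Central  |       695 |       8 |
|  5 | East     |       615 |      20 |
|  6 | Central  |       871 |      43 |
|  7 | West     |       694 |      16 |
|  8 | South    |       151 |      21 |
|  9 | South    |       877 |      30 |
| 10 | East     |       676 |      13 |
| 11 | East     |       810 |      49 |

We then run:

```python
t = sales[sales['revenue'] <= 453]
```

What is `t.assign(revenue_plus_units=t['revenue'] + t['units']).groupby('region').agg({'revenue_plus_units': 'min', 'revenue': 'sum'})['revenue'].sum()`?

filter rows where revenue <= 453:
    region  revenue  units
0  Central      411     11
1     East      205      6
2    South      453     56
3    South      234     79
8    South      151     21
add column revenue_plus_units = t['revenue'] + t['units']:
    region  revenue  units  revenue_plus_units
0  Central      411     11                 422
1     East      205      6                 211
2    South      453     56                 509
3    South      234     79                 313
8    South      151     21                 172
group by region: min(revenue_plus_units), sum(revenue):
         revenue_plus_units  revenue
region                              
Central                 422      411
East                    211      205
South                   172      838
sum of column 'revenue' → 1454

1454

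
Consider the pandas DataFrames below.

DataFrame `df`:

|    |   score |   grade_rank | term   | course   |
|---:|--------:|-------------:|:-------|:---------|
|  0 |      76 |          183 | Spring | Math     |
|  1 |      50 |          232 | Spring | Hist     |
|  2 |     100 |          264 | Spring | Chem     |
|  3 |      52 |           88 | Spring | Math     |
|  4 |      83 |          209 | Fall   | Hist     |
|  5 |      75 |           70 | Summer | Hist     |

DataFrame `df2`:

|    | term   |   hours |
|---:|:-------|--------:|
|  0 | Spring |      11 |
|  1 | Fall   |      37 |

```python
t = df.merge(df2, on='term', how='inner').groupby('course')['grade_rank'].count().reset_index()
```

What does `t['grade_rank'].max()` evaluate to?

2

merge on 'term' (how='inner') → 5 rows:
   score  grade_rank    term course  hours
0     76         183  Spring   Math     11
1     50         232  Spring   Hist     11
2    100         264  Spring   Chem     11
3     52          88  Spring   Math     11
4     83         209    Fall   Hist     37
group by course, count of grade_rank:
course
Chem    1
Hist    2
Math    2
Name: grade_rank, dtype: int64
reset_index():
  course  grade_rank
0   Chem           1
1   Hist           2
2   Math           2
Reading off the max of column 'grade_rank', we get 2.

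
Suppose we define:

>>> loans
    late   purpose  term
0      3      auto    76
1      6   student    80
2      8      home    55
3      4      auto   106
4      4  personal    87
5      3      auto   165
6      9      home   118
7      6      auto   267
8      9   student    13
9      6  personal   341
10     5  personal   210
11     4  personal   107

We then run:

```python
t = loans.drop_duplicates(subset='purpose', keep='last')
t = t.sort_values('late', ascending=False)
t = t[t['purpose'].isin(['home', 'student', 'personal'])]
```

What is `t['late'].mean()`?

7.33333333333

drop duplicate purpose (keep=last):
    late   purpose  term
6      9      home   118
7      6      auto   267
8      9   student    13
11     4  personal   107
sort by late descending:
    late   purpose  term
6      9      home   118
8      9   student    13
7      6      auto   267
11     4  personal   107
filter rows where purpose in ['home', 'student', 'personal']:
    late   purpose  term
6      9      home   118
8      9   student    13
11     4  personal   107
Taking the mean of column 'late' gives 7.33333333333.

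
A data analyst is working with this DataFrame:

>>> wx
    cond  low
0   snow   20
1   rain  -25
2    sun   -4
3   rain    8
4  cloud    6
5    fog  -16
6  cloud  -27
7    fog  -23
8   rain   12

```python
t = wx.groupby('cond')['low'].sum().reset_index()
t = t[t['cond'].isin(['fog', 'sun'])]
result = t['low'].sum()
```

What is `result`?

group by cond, sum of low:
cond
cloud   -21
fog     -39
rain     -5
snow     20
sun      -4
Name: low, dtype: int64
reset_index():
    cond  low
0  cloud  -21
1    fog  -39
2   rain   -5
3   snow   20
4    sun   -4
filter rows where cond in ['fog', 'sun']:
  cond  low
1  fog  -39
4  sun   -4

-43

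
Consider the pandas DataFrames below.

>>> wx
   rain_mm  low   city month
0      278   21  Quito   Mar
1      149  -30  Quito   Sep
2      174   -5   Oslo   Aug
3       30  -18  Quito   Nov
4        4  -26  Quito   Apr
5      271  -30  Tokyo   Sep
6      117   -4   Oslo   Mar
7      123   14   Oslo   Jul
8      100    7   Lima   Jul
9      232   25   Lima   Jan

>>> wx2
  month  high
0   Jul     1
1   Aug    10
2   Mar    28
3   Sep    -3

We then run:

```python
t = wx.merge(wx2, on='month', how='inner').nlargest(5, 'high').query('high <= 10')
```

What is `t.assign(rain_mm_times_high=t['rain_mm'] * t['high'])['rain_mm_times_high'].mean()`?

merge on 'month' (how='inner') → 7 rows:
   rain_mm  low   city month  high
0      278   21  Quito   Mar    28
1      149  -30  Quito   Sep    -3
2      174   -5   Oslo   Aug    10
3      271  -30  Tokyo   Sep    -3
4      117   -4   Oslo   Mar    28
5      123   14   Oslo   Jul     1
6      100    7   Lima   Jul     1
take 5 rows with largest high:
   rain_mm  low   city month  high
0      278   21  Quito   Mar    28
4      117   -4   Oslo   Mar    28
2      174   -5   Oslo   Aug    10
5      123   14   Oslo   Jul     1
6      100    7   Lima   Jul     1
filter rows where high <= 10:
   rain_mm  low  city month  high
2      174   -5  Oslo   Aug    10
5      123   14  Oslo   Jul     1
6      100    7  Lima   Jul     1
add column rain_mm_times_high = t['rain_mm'] * t['high']:
   rain_mm  low  city month  high  rain_mm_times_high
2      174   -5  Oslo   Aug    10                1740
5      123   14  Oslo   Jul     1                 123
6      100    7  Lima   Jul     1                 100

654.333333333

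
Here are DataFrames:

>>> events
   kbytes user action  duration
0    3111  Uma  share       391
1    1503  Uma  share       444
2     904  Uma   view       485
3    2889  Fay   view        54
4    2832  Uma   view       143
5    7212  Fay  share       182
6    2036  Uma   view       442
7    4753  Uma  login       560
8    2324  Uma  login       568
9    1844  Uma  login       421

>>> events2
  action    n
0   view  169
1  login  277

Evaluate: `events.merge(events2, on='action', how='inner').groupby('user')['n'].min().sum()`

338

merge on 'action' (how='inner') → 7 rows:
   kbytes user action  duration    n
0     904  Uma   view       485  169
1    2889  Fay   view        54  169
2    2832  Uma   view       143  169
3    2036  Uma   view       442  169
4    4753  Uma  login       560  277
5    2324  Uma  login       568  277
6    1844  Uma  login       421  277
group by user, min of n:
user
Fay    169
Uma    169
Name: n, dtype: int64
So sum() = 338.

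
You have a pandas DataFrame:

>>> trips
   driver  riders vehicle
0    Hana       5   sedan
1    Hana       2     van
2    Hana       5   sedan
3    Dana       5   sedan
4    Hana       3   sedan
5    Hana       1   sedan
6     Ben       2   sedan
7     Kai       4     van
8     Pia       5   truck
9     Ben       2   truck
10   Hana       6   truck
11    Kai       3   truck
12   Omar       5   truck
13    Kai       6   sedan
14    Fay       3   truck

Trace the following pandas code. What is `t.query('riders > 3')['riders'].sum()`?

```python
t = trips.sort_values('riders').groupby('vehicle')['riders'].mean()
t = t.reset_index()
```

sort by riders:
   driver  riders vehicle
5    Hana       1   sedan
1    Hana       2     van
6     Ben       2   sedan
9     Ben       2   truck
4    Hana       3   sedan
11    Kai       3   truck
14    Fay       3   truck
7     Kai       4     van
0    Hana       5   sedan
2    Hana       5   sedan
3    Dana       5   sedan
8     Pia       5   truck
12   Omar       5   truck
10   Hana       6   truck
13    Kai       6   sedan
group by vehicle, mean of riders:
vehicle
sedan    3.857143
truck    4.000000
van      3.000000
Name: riders, dtype: float64
reset_index():
  vehicle    riders
0   sedan  3.857143
1   truck  4.000000
2     van  3.000000
filter rows where riders > 3:
  vehicle    riders
0   sedan  3.857143
1   truck  4.000000
So sum() = 7.85714285714.

7.85714285714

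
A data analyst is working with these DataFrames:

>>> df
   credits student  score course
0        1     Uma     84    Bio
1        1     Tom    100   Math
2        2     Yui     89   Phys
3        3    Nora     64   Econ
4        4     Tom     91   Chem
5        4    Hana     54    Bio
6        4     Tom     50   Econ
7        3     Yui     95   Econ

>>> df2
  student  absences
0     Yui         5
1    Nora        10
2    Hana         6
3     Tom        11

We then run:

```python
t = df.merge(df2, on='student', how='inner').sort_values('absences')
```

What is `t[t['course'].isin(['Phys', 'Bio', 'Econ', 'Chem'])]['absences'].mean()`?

merge on 'student' (how='inner') → 7 rows:
   credits student  score course  absences
0        1     Tom    100   Math        11
1        2     Yui     89   Phys         5
2        3    Nora     64   Econ        10
3        4     Tom     91   Chem        11
4        4    Hana     54    Bio         6
5        4     Tom     50   Econ        11
6        3     Yui     95   Econ         5
sort by absences:
   credits student  score course  absences
1        2     Yui     89   Phys         5
6        3     Yui     95   Econ         5
4        4    Hana     54    Bio         6
2        3    Nora     64   Econ        10
0        1     Tom    100   Math        11
3        4     Tom     91   Chem        11
5        4     Tom     50   Econ        11
filter rows where course in ['Phys', 'Bio', 'Econ', 'Chem']:
   credits student  score course  absences
1        2     Yui     89   Phys         5
6        3     Yui     95   Econ         5
4        4    Hana     54    Bio         6
2        3    Nora     64   Econ        10
3        4     Tom     91   Chem        11
5        4     Tom     50   Econ        11
Reading off the mean of column 'absences', we get 8.0.

8.0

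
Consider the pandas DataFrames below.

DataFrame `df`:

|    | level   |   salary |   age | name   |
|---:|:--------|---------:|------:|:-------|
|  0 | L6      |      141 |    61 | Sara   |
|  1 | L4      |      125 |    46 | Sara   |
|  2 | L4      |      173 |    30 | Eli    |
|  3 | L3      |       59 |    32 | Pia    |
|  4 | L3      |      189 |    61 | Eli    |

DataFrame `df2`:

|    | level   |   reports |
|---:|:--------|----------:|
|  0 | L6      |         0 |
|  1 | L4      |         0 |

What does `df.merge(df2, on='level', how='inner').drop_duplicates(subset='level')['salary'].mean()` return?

merge on 'level' (how='inner') → 3 rows:
  level  salary  age  name  reports
0    L6     141   61  Sara        0
1    L4     125   46  Sara        0
2    L4     173   30   Eli        0
drop duplicate level (keep=first):
  level  salary  age  name  reports
0    L6     141   61  Sara        0
1    L4     125   46  Sara        0
Finally, mean of column 'salary' = 133.0.

133.0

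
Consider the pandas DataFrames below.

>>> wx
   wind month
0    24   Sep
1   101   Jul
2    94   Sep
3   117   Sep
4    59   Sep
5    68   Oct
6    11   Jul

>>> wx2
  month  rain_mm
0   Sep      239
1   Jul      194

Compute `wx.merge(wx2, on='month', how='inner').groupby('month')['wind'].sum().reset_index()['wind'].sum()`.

merge on 'month' (how='inner') → 6 rows:
   wind month  rain_mm
0    24   Sep      239
1   101   Jul      194
2    94   Sep      239
3   117   Sep      239
4    59   Sep      239
5    11   Jul      194
group by month, sum of wind:
month
Jul    112
Sep    294
Name: wind, dtype: int64
reset_index():
  month  wind
0   Jul   112
1   Sep   294
Hence 406.

406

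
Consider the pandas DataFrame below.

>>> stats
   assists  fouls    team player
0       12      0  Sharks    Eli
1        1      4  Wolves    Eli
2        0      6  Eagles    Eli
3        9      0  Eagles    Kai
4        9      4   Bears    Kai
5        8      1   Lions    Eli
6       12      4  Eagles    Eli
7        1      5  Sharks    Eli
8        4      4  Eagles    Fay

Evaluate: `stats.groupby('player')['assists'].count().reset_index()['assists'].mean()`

3.0

group by player, count of assists:
player
Eli    6
Fay    1
Kai    2
Name: assists, dtype: int64
reset_index():
  player  assists
0    Eli        6
1    Fay        1
2    Kai        2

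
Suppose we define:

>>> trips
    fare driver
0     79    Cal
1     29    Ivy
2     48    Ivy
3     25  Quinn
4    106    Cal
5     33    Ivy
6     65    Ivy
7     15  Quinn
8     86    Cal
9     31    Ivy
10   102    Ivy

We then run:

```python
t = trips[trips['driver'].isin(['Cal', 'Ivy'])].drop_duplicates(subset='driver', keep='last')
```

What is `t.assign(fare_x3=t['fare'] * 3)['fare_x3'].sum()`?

564

filter rows where driver in ['Cal', 'Ivy']:
    fare driver
0     79    Cal
1     29    Ivy
2     48    Ivy
4    106    Cal
5     33    Ivy
6     65    Ivy
8     86    Cal
9     31    Ivy
10   102    Ivy
drop duplicate driver (keep=last):
    fare driver
8     86    Cal
10   102    Ivy
add column fare_x3 = t['fare'] * 3:
    fare driver  fare_x3
8     86    Cal      258
10   102    Ivy      306
Reading off the sum of column 'fare_x3', we get 564.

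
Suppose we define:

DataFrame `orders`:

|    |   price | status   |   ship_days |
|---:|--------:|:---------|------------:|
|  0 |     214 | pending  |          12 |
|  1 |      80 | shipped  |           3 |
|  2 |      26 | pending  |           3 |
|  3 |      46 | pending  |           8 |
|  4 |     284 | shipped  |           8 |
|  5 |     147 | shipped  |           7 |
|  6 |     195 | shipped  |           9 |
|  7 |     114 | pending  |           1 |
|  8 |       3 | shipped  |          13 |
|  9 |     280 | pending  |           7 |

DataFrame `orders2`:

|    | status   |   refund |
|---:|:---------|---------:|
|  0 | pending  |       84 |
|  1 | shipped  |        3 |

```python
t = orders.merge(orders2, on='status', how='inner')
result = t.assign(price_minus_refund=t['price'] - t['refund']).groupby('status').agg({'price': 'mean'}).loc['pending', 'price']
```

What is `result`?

merge on 'status' (how='inner') → 10 rows:
   price   status  ship_days  refund
0    214  pending         12      84
1     80  shipped          3       3
2     26  pending          3      84
3     46  pending          8      84
4    284  shipped          8       3
5    147  shipped          7       3
6    195  shipped          9       3
7    114  pending          1      84
8      3  shipped         13       3
9    280  pending          7      84
add column price_minus_refund = t['price'] - t['refund']:
   price   status  ship_days  refund  price_minus_refund
0    214  pending         12      84                 130
1     80  shipped          3       3                  77
2     26  pending          3      84                 -58
3     46  pending          8      84                 -38
4    284  shipped          8       3                 281
5    147  shipped          7       3                 144
6    195  shipped          9       3                 192
7    114  pending          1      84                  30
8      3  shipped         13       3                   0
9    280  pending          7      84                 196
group by status, mean of price:
         price
status        
pending  136.0
shipped  141.8
Then the value at row 'pending', column 'price': 136.0

136.0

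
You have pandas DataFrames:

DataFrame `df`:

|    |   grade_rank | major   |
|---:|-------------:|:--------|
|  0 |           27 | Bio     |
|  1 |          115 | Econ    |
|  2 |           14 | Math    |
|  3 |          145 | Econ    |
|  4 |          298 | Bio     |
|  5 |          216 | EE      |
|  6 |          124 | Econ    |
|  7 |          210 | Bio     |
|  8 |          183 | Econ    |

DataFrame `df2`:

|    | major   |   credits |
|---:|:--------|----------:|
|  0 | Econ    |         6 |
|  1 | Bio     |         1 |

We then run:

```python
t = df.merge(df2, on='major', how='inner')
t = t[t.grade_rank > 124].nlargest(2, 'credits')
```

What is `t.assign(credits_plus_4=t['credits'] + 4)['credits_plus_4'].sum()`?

merge on 'major' (how='inner') → 7 rows:
   grade_rank major  credits
0          27   Bio        1
1         115  Econ        6
2         145  Econ        6
3         298   Bio        1
4         124  Econ        6
5         210   Bio        1
6         183  Econ        6
filter rows where grade_rank > 124:
   grade_rank major  credits
2         145  Econ        6
3         298   Bio        1
5         210   Bio        1
6         183  Econ        6
take 2 rows with largest credits:
   grade_rank major  credits
2         145  Econ        6
6         183  Econ        6
add column credits_plus_4 = t['credits'] + 4:
   grade_rank major  credits  credits_plus_4
2         145  Econ        6              10
6         183  Econ        6              10
So sum() = 20.

20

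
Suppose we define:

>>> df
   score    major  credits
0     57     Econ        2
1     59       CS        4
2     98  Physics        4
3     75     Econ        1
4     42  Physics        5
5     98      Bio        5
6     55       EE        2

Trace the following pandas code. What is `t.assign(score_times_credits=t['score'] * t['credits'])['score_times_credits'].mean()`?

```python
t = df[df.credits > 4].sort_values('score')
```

filter rows where credits > 4:
   score    major  credits
4     42  Physics        5
5     98      Bio        5
sort by score:
   score    major  credits
4     42  Physics        5
5     98      Bio        5
add column score_times_credits = t['score'] * t['credits']:
   score    major  credits  score_times_credits
4     42  Physics        5                  210
5     98      Bio        5                  490

350.0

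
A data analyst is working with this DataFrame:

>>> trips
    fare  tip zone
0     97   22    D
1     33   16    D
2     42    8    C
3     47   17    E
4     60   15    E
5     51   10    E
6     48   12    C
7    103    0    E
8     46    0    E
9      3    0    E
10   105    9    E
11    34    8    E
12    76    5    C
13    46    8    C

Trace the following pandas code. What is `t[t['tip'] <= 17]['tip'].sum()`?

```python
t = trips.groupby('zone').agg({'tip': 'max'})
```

29

group by zone, max of tip:
      tip
zone     
C      12
D      22
E      17
filter rows where tip <= 17:
      tip
zone     
C      12
E      17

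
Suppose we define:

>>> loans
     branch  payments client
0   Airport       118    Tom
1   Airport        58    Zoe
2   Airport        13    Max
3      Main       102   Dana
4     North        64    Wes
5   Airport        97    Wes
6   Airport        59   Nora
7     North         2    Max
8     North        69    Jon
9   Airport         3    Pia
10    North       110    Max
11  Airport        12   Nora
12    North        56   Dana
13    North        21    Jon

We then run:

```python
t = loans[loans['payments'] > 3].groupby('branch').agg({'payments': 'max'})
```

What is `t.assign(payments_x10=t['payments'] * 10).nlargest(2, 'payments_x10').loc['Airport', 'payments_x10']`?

1180

filter rows where payments > 3:
     branch  payments client
0   Airport       118    Tom
1   Airport        58    Zoe
2   Airport        13    Max
3      Main       102   Dana
4     North        64    Wes
5   Airport        97    Wes
6   Airport        59   Nora
8     North        69    Jon
10    North       110    Max
11  Airport        12   Nora
12    North        56   Dana
13    North        21    Jon
group by branch, max of payments:
         payments
branch           
Airport       118
Main          102
North         110
add column payments_x10 = t['payments'] * 10:
         payments  payments_x10
branch                         
Airport       118          1180
Main          102          1020
North         110          1100
take 2 rows with largest payments_x10:
         payments  payments_x10
branch                         
Airport       118          1180
North         110          1100
value at row 'Airport', column 'payments_x10' → 1180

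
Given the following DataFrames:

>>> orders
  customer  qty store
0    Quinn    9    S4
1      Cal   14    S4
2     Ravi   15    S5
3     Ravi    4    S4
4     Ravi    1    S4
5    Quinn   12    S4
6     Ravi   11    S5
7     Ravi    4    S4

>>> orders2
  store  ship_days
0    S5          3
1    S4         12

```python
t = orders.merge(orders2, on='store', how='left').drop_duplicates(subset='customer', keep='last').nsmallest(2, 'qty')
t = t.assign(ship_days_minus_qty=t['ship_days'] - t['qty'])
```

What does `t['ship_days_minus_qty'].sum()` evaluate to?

merge on 'store' (how='left') → 8 rows:
  customer  qty store  ship_days
0    Quinn    9    S4         12
1      Cal   14    S4         12
2     Ravi   15    S5          3
3     Ravi    4    S4         12
4     Ravi    1    S4         12
5    Quinn   12    S4         12
6     Ravi   11    S5          3
7     Ravi    4    S4         12
drop duplicate customer (keep=last):
  customer  qty store  ship_days
1      Cal   14    S4         12
5    Quinn   12    S4         12
7     Ravi    4    S4         12
take 2 rows with smallest qty:
  customer  qty store  ship_days
7     Ravi    4    S4         12
5    Quinn   12    S4         12
add column ship_days_minus_qty = t['ship_days'] - t['qty']:
  customer  qty store  ship_days  ship_days_minus_qty
7     Ravi    4    S4         12                    8
5    Quinn   12    S4         12                    0

8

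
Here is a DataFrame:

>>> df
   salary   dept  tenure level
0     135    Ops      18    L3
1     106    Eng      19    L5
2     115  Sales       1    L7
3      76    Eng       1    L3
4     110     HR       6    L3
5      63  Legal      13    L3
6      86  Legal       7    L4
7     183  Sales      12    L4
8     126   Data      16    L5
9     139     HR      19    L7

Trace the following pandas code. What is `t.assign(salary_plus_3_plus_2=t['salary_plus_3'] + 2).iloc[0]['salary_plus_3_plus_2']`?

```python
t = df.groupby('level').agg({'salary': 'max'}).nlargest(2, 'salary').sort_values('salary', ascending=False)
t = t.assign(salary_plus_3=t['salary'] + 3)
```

group by level, max of salary:
       salary
level        
L3        135
L4        183
L5        126
L7        139
take 2 rows with largest salary:
       salary
level        
L4        183
L7        139
sort by salary descending:
       salary
level        
L4        183
L7        139
add column salary_plus_3 = t['salary'] + 3:
       salary  salary_plus_3
level                       
L4        183            186
L7        139            142
add column salary_plus_3_plus_2 = t['salary_plus_3'] + 2:
       salary  salary_plus_3  salary_plus_3_plus_2
level                                             
L4        183            186                   188
L7        139            142                   144
Finally, value at position 0, column 'salary_plus_3_plus_2' = 188.

188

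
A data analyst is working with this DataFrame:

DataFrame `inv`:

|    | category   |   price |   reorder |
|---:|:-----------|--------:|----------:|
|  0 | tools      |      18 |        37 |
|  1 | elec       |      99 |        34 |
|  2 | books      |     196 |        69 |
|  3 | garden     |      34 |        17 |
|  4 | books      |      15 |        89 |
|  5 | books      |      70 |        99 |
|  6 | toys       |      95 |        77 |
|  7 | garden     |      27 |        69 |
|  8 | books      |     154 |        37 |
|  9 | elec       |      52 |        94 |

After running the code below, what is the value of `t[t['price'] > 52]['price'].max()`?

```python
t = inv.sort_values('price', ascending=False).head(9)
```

sort by price descending:
  category  price  reorder
2    books    196       69
8    books    154       37
1     elec     99       34
6     toys     95       77
5    books     70       99
9     elec     52       94
3   garden     34       17
7   garden     27       69
0    tools     18       37
4    books     15       89
take first 9 rows:
  category  price  reorder
2    books    196       69
8    books    154       37
1     elec     99       34
6     toys     95       77
5    books     70       99
9     elec     52       94
3   garden     34       17
7   garden     27       69
0    tools     18       37
filter rows where price > 52:
  category  price  reorder
2    books    196       69
8    books    154       37
1     elec     99       34
6     toys     95       77
5    books     70       99
Hence 196.

196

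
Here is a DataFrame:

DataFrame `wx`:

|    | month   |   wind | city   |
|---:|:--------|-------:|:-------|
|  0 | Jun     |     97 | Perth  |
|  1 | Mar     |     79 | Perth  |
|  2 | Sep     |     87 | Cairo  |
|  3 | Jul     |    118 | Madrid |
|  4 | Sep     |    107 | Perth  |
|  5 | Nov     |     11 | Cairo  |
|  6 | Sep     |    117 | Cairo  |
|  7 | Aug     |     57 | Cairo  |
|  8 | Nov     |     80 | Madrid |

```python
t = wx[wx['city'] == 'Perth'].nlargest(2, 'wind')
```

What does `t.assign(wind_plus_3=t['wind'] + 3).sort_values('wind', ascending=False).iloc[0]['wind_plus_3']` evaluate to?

filter rows where city == 'Perth':
  month  wind   city
0   Jun    97  Perth
1   Mar    79  Perth
4   Sep   107  Perth
take 2 rows with largest wind:
  month  wind   city
4   Sep   107  Perth
0   Jun    97  Perth
add column wind_plus_3 = t['wind'] + 3:
  month  wind   city  wind_plus_3
4   Sep   107  Perth          110
0   Jun    97  Perth          100
sort by wind descending:
  month  wind   city  wind_plus_3
4   Sep   107  Perth          110
0   Jun    97  Perth          100
Finally, value at position 0, column 'wind_plus_3' = 110.

110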